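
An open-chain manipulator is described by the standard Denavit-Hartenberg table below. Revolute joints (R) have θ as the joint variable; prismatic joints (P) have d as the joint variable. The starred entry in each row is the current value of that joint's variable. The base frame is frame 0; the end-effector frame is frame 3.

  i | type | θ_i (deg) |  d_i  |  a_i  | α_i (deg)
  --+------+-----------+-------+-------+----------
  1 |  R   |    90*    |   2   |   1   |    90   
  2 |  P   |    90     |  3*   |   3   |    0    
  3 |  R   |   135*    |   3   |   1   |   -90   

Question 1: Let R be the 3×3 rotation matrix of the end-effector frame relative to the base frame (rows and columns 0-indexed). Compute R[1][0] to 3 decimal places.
End-effector x-axis (col 0 of R) = (-0.0000,-0.7071,-0.7071)
R[1][0] = -0.7071

-0.707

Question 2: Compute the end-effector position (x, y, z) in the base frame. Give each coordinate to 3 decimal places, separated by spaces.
6.000 0.293 4.293

after link 1: o_1 = (0.0000, 1.0000, 2.0000)
after link 2: o_2 = (3.0000, 1.0000, 5.0000)
after link 3: o_3 = (6.0000, 0.2929, 4.2929)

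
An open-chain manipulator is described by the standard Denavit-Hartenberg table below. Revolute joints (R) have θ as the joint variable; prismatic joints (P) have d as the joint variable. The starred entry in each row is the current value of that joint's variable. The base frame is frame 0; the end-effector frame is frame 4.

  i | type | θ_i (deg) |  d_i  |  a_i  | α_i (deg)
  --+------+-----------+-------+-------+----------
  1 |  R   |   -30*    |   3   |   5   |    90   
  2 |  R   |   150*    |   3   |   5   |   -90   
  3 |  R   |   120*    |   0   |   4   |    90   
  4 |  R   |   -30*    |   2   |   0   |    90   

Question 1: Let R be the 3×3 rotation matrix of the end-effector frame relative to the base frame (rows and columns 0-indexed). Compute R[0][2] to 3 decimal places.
-0.029

End-effector z-axis (col 2 of R) = (-0.0290,-0.4833,0.8750)
R[0][2] = -0.0290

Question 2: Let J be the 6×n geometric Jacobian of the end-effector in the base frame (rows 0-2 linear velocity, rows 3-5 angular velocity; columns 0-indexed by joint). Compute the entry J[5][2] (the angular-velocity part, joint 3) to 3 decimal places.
-0.866

axis z_2 = (-0.4330,0.2500,-0.8660); lever o_n−o_2 = (2.4330,3.7500,-0.1340)
cross product → J_v[:, 2] = (3.2141,-2.1651,-2.2321)
J_ω[:, 2] = z_2
entry J[5][2] = -0.8660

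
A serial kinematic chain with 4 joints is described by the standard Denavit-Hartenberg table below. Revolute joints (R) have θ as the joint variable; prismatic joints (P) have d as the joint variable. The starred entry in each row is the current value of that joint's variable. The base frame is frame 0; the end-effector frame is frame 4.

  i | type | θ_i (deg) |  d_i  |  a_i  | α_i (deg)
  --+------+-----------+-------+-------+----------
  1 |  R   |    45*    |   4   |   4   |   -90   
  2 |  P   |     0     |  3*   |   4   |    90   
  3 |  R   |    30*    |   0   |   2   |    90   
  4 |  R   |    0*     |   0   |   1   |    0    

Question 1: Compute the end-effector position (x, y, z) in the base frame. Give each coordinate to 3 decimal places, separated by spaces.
after link 1: o_1 = (2.8284, 2.8284, 4.0000)
after link 2: o_2 = (3.5355, 7.7782, 4.0000)
after link 3: o_3 = (4.0532, 9.7100, 4.0000)
after link 4: o_4 = (4.3120, 10.6760, 4.0000)

4.312 10.676 4.000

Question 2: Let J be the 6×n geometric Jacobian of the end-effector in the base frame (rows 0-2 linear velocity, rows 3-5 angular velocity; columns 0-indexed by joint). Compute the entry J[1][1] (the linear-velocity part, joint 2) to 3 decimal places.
prismatic axis z_1 = (-0.7071,0.7071,0.0000)
J_v[:, 1] = z_1; J_ω[:, 1] = (0,0,0)
entry J[1][1] = 0.7071

0.707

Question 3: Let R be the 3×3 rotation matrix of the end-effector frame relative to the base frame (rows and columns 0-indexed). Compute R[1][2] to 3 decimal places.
End-effector z-axis (col 2 of R) = (0.9659,-0.2588,0.0000)
R[1][2] = -0.2588

-0.259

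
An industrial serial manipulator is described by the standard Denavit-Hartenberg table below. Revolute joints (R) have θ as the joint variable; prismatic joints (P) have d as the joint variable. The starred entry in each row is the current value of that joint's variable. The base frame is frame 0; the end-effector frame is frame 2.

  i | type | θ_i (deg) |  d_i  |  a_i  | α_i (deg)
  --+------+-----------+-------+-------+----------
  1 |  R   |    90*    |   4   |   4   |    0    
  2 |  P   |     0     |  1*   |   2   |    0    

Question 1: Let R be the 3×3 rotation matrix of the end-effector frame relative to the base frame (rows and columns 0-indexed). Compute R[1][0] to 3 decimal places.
1.000

End-effector x-axis (col 0 of R) = (0.0000,1.0000,0.0000)
R[1][0] = 1.0000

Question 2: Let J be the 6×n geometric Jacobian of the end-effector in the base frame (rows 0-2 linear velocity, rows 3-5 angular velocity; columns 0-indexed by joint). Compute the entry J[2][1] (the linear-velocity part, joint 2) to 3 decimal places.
1.000

prismatic axis z_1 = (0.0000,0.0000,1.0000)
J_v[:, 1] = z_1; J_ω[:, 1] = (0,0,0)
entry J[2][1] = 1.0000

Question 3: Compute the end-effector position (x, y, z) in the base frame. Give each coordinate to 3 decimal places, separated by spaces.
after link 1: o_1 = (0.0000, 4.0000, 4.0000)
after link 2: o_2 = (0.0000, 6.0000, 5.0000)

0.000 6.000 5.000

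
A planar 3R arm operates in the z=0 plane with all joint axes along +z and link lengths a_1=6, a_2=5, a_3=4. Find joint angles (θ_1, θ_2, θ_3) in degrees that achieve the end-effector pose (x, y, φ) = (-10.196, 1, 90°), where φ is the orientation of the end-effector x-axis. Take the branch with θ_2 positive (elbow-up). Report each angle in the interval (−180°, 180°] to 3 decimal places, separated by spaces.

-177.212 30.006 -122.794

wrist centre = target − a_3·(cos φ, sin φ) = (-10.1960, -3.0000)
cos θ_2 = (112.9584−6²−5²)/(2·6·5) = 0.8660; θ_2 = 30.0059° (elbow-up)
β = atan2(-3.0000,-10.1960) = -163.6044°; ψ = atan2(2.5004,10.3299) = 13.6073°
θ_1 = β − ψ = -177.2117°
θ_3 = φ − θ_1 − θ_2 = -122.7943° (wrapped to (-180°,180°])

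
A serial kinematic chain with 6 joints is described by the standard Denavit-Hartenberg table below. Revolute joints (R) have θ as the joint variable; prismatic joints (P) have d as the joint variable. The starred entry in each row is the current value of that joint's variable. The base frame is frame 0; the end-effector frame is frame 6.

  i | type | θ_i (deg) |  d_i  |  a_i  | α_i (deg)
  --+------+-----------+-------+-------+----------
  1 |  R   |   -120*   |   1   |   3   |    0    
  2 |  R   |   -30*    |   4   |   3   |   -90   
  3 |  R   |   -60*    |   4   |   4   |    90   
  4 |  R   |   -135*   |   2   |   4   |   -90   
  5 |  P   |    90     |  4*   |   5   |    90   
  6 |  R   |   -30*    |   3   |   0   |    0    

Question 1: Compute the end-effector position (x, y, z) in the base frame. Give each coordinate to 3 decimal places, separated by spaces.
after link 1: o_1 = (-1.5000, -2.5981, 1.0000)
after link 2: o_2 = (-4.0981, -4.0981, 5.0000)
after link 3: o_3 = (-3.8301, -8.5622, 8.4641)
after link 4: o_4 = (-2.5196, -4.5396, 7.0146)
after link 5: o_5 = (-8.9086, -4.9622, 6.9641)
after link 6: o_6 = (-9.0507, -2.5948, 5.1270)

-9.051 -2.595 5.127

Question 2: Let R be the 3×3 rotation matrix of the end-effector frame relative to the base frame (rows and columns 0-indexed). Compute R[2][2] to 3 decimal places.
End-effector z-axis (col 2 of R) = (-0.0474,0.7891,-0.6124)
R[2][2] = -0.6124

-0.612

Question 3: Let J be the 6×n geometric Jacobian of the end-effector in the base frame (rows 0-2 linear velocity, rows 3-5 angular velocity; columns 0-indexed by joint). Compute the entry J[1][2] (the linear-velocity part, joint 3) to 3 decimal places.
axis z_2 = (0.5000,-0.8660,0.0000); lever o_n−o_2 = (-4.9526,1.5033,0.1270)
cross product → J_v[:, 2] = (-0.1100,-0.0635,-3.5374)
J_ω[:, 2] = z_2
entry J[1][2] = -0.0635

-0.063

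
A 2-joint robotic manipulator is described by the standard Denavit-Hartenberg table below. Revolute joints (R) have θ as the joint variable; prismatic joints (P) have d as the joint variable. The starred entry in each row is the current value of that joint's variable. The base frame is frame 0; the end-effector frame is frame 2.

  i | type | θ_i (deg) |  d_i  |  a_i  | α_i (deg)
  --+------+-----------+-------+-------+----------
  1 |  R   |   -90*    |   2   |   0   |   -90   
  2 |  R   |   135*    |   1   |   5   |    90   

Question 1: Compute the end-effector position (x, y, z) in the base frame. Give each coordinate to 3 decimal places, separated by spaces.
1.000 3.536 -1.536

after link 1: o_1 = (0.0000, 0.0000, 2.0000)
after link 2: o_2 = (1.0000, 3.5355, -1.5355)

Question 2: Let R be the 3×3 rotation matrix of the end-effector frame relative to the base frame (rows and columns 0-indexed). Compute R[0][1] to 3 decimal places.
1.000

End-effector y-axis (col 1 of R) = (1.0000,0.0000,0.0000)
R[0][1] = 1.0000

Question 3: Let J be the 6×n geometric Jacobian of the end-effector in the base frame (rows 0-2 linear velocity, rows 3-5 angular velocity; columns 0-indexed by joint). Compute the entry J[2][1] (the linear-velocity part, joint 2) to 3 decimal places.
axis z_1 = (1.0000,0.0000,0.0000); lever o_n−o_1 = (1.0000,3.5355,-3.5355)
cross product → J_v[:, 1] = (-0.0000,3.5355,3.5355)
J_ω[:, 1] = z_1
entry J[2][1] = 3.5355

3.536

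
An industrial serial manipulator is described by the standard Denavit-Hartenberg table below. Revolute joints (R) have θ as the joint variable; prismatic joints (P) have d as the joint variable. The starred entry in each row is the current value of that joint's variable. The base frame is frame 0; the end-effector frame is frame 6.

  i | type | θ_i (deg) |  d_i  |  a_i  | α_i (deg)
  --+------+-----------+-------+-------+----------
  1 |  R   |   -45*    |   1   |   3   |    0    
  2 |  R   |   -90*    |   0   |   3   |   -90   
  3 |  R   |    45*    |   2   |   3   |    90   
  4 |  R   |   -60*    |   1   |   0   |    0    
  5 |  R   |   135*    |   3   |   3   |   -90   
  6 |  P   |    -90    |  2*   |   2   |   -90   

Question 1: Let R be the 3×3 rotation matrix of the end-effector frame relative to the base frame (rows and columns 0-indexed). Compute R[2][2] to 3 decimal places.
-0.183

End-effector z-axis (col 2 of R) = (0.5536,-0.8124,-0.1830)
R[2][2] = -0.1830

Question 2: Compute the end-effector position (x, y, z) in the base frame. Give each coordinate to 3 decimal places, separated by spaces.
after link 1: o_1 = (2.1213, -2.1213, 1.0000)
after link 2: o_2 = (0.0000, -4.2426, 1.0000)
after link 3: o_3 = (-0.0858, -7.1569, -1.1213)
after link 4: o_4 = (-0.5858, -7.6569, -0.4142)
after link 5: o_5 = (-0.4250, -11.5941, 1.1581)
after link 6: o_6 = (-0.0930, -11.9942, 3.9383)

-0.093 -11.994 3.938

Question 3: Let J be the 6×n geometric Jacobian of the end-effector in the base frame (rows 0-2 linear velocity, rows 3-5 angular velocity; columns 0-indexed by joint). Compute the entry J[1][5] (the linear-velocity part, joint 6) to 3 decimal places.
0.300

prismatic axis z_5 = (0.6660,0.3000,0.6830)
J_v[:, 5] = z_5; J_ω[:, 5] = (0,0,0)
entry J[1][5] = 0.3000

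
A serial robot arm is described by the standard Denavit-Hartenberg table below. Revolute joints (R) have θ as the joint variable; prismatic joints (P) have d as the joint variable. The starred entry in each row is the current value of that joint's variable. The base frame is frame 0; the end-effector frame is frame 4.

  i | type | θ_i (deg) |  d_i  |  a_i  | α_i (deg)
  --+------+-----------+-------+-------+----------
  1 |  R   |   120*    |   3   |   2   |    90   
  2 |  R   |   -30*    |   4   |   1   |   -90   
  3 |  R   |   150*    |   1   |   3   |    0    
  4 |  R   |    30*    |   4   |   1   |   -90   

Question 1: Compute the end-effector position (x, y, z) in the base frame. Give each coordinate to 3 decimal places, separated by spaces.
1.040 3.199 8.629

after link 1: o_1 = (-1.0000, 1.7321, 3.0000)
after link 2: o_2 = (2.0311, 4.4821, 2.5000)
after link 3: o_3 = (1.6071, 2.2165, 4.6651)
after link 4: o_4 = (1.0401, 3.1986, 8.6292)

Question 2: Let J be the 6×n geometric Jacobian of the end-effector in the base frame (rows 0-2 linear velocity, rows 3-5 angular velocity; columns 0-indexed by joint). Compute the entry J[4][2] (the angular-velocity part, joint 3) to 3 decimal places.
0.433

axis z_2 = (-0.2500,0.4330,0.8660); lever o_n−o_2 = (-0.9910,-1.2835,6.1292)
cross product → J_v[:, 2] = (3.7655,0.6740,0.7500)
J_ω[:, 2] = z_2
entry J[4][2] = 0.4330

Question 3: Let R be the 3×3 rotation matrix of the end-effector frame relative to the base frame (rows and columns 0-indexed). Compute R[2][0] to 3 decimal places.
End-effector x-axis (col 0 of R) = (0.4330,-0.7500,0.5000)
R[2][0] = 0.5000

0.500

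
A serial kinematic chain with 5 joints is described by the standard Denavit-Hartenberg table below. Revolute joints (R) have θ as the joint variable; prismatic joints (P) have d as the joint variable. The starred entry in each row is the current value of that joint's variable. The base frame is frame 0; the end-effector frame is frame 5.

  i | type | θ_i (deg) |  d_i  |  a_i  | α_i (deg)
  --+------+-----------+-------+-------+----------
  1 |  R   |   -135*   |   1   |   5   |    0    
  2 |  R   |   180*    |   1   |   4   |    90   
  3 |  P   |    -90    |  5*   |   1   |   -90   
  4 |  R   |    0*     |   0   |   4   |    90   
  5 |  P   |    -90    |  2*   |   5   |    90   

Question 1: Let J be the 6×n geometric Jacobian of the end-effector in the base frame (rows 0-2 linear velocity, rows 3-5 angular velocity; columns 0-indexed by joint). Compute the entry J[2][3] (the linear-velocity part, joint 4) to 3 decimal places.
-2.000

axis z_3 = (0.7071,0.7071,0.0000); lever o_n−o_3 = (-2.1213,-4.9497,-4.0000)
cross product → J_v[:, 3] = (-2.8284,2.8284,-2.0000)
J_ω[:, 3] = z_3
entry J[2][3] = -2.0000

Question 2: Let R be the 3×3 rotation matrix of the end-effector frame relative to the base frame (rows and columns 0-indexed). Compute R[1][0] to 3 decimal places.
End-effector x-axis (col 0 of R) = (-0.7071,-0.7071,-0.0000)
R[1][0] = -0.7071

-0.707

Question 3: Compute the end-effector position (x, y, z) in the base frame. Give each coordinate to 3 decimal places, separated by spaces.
after link 1: o_1 = (-3.5355, -3.5355, 1.0000)
after link 2: o_2 = (-0.7071, -0.7071, 2.0000)
after link 3: o_3 = (2.8284, -4.2426, 1.0000)
after link 4: o_4 = (2.8284, -4.2426, -3.0000)
after link 5: o_5 = (0.7071, -9.1924, -3.0000)

0.707 -9.192 -3.000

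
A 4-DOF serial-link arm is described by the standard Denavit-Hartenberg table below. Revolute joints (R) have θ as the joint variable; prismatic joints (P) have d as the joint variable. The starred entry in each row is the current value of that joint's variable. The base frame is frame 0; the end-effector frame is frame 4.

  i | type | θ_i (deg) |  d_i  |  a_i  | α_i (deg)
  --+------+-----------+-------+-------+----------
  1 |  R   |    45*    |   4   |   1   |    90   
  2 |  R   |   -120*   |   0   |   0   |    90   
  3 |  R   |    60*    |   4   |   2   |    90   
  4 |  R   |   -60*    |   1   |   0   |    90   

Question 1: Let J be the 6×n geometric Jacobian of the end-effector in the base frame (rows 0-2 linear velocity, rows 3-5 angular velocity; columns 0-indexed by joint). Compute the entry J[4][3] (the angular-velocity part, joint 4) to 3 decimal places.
0.047

axis z_3 = (-0.6597,0.0474,-0.7500); lever o_n−o_3 = (-0.6597,0.0474,-0.7500)
cross product → J_v[:, 3] = (-0.0000,0.0000,0.0000)
J_ω[:, 3] = z_3
entry J[4][3] = 0.0474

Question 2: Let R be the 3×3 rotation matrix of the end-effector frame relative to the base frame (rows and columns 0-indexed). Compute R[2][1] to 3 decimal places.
End-effector y-axis (col 1 of R) = (-0.6597,0.0474,-0.7500)
R[2][1] = -0.7500

-0.750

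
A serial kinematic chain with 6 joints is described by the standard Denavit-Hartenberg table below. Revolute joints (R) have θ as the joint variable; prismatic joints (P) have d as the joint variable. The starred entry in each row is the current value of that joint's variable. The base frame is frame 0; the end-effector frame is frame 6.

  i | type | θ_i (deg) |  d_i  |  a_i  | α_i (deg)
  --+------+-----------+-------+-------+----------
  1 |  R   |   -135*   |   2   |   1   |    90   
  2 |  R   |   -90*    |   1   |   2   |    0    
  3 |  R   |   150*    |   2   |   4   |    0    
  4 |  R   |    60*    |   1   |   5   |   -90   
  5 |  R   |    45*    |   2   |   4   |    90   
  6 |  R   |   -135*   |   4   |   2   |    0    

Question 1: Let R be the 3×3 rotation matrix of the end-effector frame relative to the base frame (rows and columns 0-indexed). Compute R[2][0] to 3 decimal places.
End-effector x-axis (col 0 of R) = (-0.9633,-0.2562,-0.0795)
R[2][0] = -0.0795

-0.079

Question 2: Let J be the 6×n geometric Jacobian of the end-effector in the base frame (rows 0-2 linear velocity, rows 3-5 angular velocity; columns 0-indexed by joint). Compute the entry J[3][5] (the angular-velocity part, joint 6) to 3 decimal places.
-0.250

axis z_5 = (-0.2500,0.7500,0.6124); lever o_n−o_5 = (-2.9267,2.4875,2.2906)
cross product → J_v[:, 5] = (0.1946,-1.2196,1.5731)
J_ω[:, 5] = z_5
entry J[3][5] = -0.2500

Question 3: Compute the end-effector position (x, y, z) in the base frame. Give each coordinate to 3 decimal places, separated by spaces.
-1.884 5.187 11.534

after link 1: o_1 = (-0.7071, -0.7071, 2.0000)
after link 2: o_2 = (-1.4142, -0.0000, 0.0000)
after link 3: o_3 = (-4.2426, -0.0000, 3.4641)
after link 4: o_4 = (-3.1820, 2.4749, 7.7942)
after link 5: o_5 = (1.0428, 2.6996, 9.2437)
after link 6: o_6 = (-1.8839, 5.1871, 11.5343)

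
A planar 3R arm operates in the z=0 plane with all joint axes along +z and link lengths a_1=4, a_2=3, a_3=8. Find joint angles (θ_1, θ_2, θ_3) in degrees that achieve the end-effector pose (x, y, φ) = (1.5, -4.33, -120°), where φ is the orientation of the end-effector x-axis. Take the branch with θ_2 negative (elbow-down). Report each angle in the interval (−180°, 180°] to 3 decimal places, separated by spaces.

50.570 -59.998 -110.572

wrist centre = target − a_3·(cos φ, sin φ) = (5.5000, 2.5982)
cos θ_2 = (37.0007−4²−3²)/(2·4·3) = 0.5000; θ_2 = -59.9982° (elbow-down)
β = atan2(2.5982,5.5000) = 25.2861°; ψ = atan2(-2.5980,5.5001) = -25.2843°
θ_1 = β − ψ = 50.5703°
θ_3 = φ − θ_1 − θ_2 = -110.5722° (wrapped to (-180°,180°])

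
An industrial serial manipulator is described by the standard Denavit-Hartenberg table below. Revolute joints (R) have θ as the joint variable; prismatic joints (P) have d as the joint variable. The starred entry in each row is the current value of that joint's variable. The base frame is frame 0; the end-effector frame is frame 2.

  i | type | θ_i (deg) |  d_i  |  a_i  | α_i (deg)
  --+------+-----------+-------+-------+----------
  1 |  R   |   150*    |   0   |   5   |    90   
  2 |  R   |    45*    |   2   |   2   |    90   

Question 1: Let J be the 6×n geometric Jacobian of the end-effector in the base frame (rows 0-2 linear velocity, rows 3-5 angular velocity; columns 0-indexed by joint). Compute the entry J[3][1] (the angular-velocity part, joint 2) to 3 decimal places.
0.500

axis z_1 = (0.5000,0.8660,0.0000); lever o_n−o_1 = (-0.2247,2.4392,1.4142)
cross product → J_v[:, 1] = (1.2247,-0.7071,1.4142)
J_ω[:, 1] = z_1
entry J[3][1] = 0.5000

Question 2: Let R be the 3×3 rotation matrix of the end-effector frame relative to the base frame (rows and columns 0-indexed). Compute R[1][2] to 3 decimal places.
0.354

End-effector z-axis (col 2 of R) = (-0.6124,0.3536,-0.7071)
R[1][2] = 0.3536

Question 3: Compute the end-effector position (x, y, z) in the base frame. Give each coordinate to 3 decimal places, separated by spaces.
after link 1: o_1 = (-4.3301, 2.5000, 0.0000)
after link 2: o_2 = (-4.5549, 4.9392, 1.4142)

-4.555 4.939 1.414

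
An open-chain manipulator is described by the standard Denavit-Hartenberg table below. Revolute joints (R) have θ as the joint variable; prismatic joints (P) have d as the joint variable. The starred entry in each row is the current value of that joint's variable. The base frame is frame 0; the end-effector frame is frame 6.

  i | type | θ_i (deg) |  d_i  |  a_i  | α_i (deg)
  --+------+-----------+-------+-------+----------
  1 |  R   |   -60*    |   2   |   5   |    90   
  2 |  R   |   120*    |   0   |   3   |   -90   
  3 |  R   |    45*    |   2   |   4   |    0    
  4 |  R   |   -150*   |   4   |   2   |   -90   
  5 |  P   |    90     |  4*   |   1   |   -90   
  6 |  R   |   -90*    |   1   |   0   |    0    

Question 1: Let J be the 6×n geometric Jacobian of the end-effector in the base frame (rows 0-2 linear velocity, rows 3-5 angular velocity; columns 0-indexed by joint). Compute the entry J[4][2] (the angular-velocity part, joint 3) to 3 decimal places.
0.750

axis z_2 = (-0.4330,0.7500,-0.5000); lever o_n−o_2 = (-3.0570,6.9493,3.0714)
cross product → J_v[:, 2] = (5.7782,2.8585,-0.7164)
J_ω[:, 2] = z_2
entry J[4][2] = 0.7500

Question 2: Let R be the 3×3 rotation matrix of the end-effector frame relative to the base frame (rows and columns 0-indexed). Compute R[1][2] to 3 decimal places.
End-effector z-axis (col 2 of R) = (0.7718,0.5950,0.2241)
R[1][2] = 0.5950

0.595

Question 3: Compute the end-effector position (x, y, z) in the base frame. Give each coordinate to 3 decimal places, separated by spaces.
-1.307 3.918 7.669

after link 1: o_1 = (2.5000, -4.3301, 2.0000)
after link 2: o_2 = (1.7500, -3.0311, 4.5981)
after link 3: o_3 = (2.6264, 1.1079, 6.0476)
after link 4: o_4 = (-0.6493, 2.9178, 3.5993)
after link 5: o_5 = (-2.0788, 3.3232, 7.4453)
after link 6: o_6 = (-1.3070, 3.9182, 7.6695)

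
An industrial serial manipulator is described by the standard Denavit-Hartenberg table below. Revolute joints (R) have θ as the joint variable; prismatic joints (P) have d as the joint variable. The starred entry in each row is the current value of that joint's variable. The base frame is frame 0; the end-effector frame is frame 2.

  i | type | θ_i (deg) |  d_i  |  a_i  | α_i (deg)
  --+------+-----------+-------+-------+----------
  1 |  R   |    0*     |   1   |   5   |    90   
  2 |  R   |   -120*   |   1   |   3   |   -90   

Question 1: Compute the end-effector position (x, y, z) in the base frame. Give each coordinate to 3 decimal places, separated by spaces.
after link 1: o_1 = (5.0000, 0.0000, 1.0000)
after link 2: o_2 = (3.5000, -1.0000, -1.5981)

3.500 -1.000 -1.598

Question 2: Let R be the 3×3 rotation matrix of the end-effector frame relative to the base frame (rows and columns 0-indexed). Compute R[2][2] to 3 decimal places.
End-effector z-axis (col 2 of R) = (0.8660,-0.0000,-0.5000)
R[2][2] = -0.5000

-0.500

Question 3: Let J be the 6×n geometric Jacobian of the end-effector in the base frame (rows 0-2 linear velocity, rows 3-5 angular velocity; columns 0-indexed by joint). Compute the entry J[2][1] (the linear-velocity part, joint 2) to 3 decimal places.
-1.500

axis z_1 = (0.0000,-1.0000,0.0000); lever o_n−o_1 = (-1.5000,-1.0000,-2.5981)
cross product → J_v[:, 1] = (2.5981,-0.0000,-1.5000)
J_ω[:, 1] = z_1
entry J[2][1] = -1.5000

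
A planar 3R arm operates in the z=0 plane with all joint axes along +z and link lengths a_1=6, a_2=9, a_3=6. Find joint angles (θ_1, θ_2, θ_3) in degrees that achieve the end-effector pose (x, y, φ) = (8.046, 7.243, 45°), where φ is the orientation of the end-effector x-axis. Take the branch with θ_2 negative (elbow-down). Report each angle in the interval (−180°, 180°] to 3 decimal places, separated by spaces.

wrist centre = target − a_3·(cos φ, sin φ) = (3.8034, 3.0004)
cos θ_2 = (23.4677−6²−9²)/(2·6·9) = -0.8660; θ_2 = -150.0017° (elbow-down)
β = atan2(3.0004,3.8034) = 38.2689°; ψ = atan2(-4.4998,-1.7944) = -111.7404°
θ_1 = β − ψ = 150.0093°
θ_3 = φ − θ_1 − θ_2 = 44.9923° (wrapped to (-180°,180°])

150.009 -150.002 44.992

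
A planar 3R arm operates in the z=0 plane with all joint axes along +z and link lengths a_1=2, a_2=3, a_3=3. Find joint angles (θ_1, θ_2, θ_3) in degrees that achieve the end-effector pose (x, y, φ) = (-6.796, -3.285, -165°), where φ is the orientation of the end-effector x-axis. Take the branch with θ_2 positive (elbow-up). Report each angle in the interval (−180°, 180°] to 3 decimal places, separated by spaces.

-174.459 44.975 -35.516

wrist centre = target − a_3·(cos φ, sin φ) = (-3.8982, -2.5085)
cos θ_2 = (21.4889−2²−3²)/(2·2·3) = 0.7074; θ_2 = 44.9754° (elbow-up)
β = atan2(-2.5085,-3.8982) = -147.2383°; ψ = atan2(2.1204,4.1222) = 27.2206°
θ_1 = β − ψ = -174.4589°
θ_3 = φ − θ_1 − θ_2 = -35.5165° (wrapped to (-180°,180°])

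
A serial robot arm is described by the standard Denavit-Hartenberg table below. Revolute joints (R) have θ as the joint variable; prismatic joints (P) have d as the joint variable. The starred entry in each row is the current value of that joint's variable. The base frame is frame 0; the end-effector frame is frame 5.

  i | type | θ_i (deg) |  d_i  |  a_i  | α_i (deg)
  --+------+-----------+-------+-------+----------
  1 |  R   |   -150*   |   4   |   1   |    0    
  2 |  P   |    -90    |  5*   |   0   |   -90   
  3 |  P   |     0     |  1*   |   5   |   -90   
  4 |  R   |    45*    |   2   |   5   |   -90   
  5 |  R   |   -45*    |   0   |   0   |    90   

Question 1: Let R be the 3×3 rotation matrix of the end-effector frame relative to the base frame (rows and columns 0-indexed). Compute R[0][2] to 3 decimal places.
-0.183

End-effector z-axis (col 2 of R) = (-0.1830,-0.6830,-0.7071)
R[0][2] = -0.1830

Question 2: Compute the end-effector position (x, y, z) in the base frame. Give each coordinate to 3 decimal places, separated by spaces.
after link 1: o_1 = (-0.8660, -0.5000, 4.0000)
after link 2: o_2 = (-0.8660, -0.5000, 9.0000)
after link 3: o_3 = (-4.2321, 3.3301, 9.0000)
after link 4: o_4 = (-2.9380, 8.1598, 7.0000)
after link 5: o_5 = (-2.9380, 8.1598, 7.0000)

-2.938 8.160 7.000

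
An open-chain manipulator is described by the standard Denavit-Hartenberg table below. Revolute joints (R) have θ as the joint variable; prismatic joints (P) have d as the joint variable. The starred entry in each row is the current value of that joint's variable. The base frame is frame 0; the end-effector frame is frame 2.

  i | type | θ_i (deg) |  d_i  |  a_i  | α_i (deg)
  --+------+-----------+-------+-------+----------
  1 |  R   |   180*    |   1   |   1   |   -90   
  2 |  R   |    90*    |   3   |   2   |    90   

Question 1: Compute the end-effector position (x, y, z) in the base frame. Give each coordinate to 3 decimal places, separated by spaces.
-1.000 -3.000 -1.000

after link 1: o_1 = (-1.0000, 0.0000, 1.0000)
after link 2: o_2 = (-1.0000, -3.0000, -1.0000)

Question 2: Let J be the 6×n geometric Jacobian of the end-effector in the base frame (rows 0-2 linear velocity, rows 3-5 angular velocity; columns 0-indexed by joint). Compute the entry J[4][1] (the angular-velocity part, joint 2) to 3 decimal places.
axis z_1 = (-0.0000,-1.0000,0.0000); lever o_n−o_1 = (-0.0000,-3.0000,-2.0000)
cross product → J_v[:, 1] = (2.0000,-0.0000,-0.0000)
J_ω[:, 1] = z_1
entry J[4][1] = -1.0000

-1.000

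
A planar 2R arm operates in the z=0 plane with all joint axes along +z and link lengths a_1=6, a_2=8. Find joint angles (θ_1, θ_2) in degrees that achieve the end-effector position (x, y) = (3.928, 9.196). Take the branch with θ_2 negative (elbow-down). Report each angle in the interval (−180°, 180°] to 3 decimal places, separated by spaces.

cos θ_2 = (99.9956−6²−8²)/(2·6·8) = -0.0000; θ_2 = -90.0026° (elbow-down)
β = atan2(9.1960,3.9280) = 66.8706°; ψ = atan2(-8.0000,5.9996) = -53.1318°
θ_1 = β − ψ = 120.0024°

120.002 -90.003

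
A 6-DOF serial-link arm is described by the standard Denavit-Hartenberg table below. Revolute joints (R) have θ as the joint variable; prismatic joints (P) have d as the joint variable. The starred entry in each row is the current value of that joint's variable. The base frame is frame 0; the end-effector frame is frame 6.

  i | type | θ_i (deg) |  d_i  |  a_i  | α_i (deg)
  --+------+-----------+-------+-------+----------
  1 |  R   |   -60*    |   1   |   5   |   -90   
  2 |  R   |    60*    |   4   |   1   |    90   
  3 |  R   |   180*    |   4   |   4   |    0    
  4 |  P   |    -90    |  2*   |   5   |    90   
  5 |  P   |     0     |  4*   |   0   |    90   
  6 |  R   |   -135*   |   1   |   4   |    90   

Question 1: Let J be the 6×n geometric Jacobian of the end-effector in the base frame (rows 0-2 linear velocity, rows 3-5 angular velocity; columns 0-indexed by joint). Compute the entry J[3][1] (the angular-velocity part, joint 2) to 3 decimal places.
0.866

axis z_1 = (0.8660,0.5000,0.0000); lever o_n−o_1 = (7.0527,0.1275,4.0835)
cross product → J_v[:, 1] = (2.0417,-3.5364,-3.4159)
J_ω[:, 1] = z_1
entry J[3][1] = 0.8660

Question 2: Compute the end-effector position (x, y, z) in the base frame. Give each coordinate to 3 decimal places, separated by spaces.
after link 1: o_1 = (2.5000, -4.3301, 1.0000)
after link 2: o_2 = (6.2141, -2.7631, 0.1340)
after link 3: o_3 = (6.9462, -4.0311, 5.5981)
after link 4: o_4 = (12.1423, -3.0311, 6.5981)
after link 5: o_5 = (13.1423, -4.7631, 3.1340)
after link 6: o_6 = (9.5527, -4.2026, 5.0835)

9.553 -4.203 5.083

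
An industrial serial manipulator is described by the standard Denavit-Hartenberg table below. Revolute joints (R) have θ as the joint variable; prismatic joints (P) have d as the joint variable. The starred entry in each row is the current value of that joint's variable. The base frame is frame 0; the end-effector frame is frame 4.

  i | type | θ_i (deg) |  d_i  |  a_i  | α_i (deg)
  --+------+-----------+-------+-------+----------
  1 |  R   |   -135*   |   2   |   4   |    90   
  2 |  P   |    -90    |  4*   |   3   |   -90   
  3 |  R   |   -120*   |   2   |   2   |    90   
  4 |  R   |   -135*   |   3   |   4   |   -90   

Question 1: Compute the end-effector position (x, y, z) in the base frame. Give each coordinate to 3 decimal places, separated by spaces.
-3.503 -0.982 1.184

after link 1: o_1 = (-2.8284, -2.8284, 2.0000)
after link 2: o_2 = (-5.6569, -0.0000, -1.0000)
after link 3: o_3 = (-8.2958, -0.1895, 0.0000)
after link 4: o_4 = (-3.5031, -0.9822, 1.1839)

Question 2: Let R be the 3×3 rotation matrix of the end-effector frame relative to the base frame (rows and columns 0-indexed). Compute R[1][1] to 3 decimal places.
0.354

End-effector y-axis (col 1 of R) = (-0.3536,0.3536,-0.8660)
R[1][1] = 0.3536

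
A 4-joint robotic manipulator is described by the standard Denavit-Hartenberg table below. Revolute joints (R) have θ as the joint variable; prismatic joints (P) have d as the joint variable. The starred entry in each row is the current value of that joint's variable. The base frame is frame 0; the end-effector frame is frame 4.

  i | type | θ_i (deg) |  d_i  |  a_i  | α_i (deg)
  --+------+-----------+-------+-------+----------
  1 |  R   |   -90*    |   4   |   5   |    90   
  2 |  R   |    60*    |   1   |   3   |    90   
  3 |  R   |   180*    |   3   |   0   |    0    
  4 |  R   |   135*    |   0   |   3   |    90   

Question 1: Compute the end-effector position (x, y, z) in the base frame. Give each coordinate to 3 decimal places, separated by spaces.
after link 1: o_1 = (0.0000, -5.0000, 4.0000)
after link 2: o_2 = (-1.0000, -6.5000, 6.5981)
after link 3: o_3 = (-1.0000, -9.0981, 5.0981)
after link 4: o_4 = (1.1213, -10.1587, 6.9352)

1.121 -10.159 6.935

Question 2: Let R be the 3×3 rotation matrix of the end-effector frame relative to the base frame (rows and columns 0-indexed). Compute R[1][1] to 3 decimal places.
End-effector y-axis (col 1 of R) = (-0.0000,-0.8660,-0.5000)
R[1][1] = -0.8660

-0.866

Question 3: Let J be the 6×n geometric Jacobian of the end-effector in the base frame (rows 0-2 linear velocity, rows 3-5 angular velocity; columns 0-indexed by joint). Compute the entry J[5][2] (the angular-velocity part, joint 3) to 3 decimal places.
-0.500

axis z_2 = (-0.0000,-0.8660,-0.5000); lever o_n−o_2 = (2.1213,-3.6587,0.3371)
cross product → J_v[:, 2] = (-2.1213,-1.0607,1.8371)
J_ω[:, 2] = z_2
entry J[5][2] = -0.5000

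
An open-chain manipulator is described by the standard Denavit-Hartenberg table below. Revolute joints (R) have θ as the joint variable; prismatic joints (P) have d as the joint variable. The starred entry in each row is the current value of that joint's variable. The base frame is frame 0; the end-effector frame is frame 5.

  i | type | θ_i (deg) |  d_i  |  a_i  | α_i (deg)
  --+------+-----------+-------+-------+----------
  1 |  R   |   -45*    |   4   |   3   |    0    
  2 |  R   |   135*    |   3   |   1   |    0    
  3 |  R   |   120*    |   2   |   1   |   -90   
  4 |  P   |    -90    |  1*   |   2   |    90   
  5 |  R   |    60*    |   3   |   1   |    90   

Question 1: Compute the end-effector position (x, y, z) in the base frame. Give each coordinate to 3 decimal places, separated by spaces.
after link 1: o_1 = (2.1213, -2.1213, 4.0000)
after link 2: o_2 = (2.1213, -1.1213, 7.0000)
after link 3: o_3 = (1.2553, -1.6213, 9.0000)
after link 4: o_4 = (1.7553, -2.4873, 11.0000)
after link 5: o_5 = (4.7864, -1.7373, 11.5000)

4.786 -1.737 11.500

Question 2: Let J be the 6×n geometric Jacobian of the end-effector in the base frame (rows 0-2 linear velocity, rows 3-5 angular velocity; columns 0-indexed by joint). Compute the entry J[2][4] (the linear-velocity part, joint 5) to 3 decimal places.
axis z_4 = (0.8660,0.5000,0.0000); lever o_n−o_4 = (3.0311,0.7500,0.5000)
cross product → J_v[:, 4] = (0.2500,-0.4330,-0.8660)
J_ω[:, 4] = z_4
entry J[2][4] = -0.8660

-0.866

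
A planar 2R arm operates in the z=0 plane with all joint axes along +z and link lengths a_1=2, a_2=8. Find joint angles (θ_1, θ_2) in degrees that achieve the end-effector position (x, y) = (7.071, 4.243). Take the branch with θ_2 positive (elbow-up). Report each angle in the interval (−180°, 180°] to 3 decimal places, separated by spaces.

cos θ_2 = (68.0021−2²−8²)/(2·2·8) = 0.0001; θ_2 = 89.9963° (elbow-up)
β = atan2(4.2430,7.0710) = 30.9661°; ψ = atan2(8.0000,2.0005) = 75.9602°
θ_1 = β − ψ = -44.9941°

-44.994 89.996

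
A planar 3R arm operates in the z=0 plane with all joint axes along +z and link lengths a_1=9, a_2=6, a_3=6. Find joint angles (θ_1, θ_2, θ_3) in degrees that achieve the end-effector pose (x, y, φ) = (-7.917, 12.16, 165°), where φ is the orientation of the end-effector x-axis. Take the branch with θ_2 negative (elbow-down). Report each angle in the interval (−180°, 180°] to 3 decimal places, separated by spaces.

134.998 -89.994 119.996

wrist centre = target − a_3·(cos φ, sin φ) = (-2.1214, 10.6071)
cos θ_2 = (117.0108−9²−6²)/(2·9·6) = 0.0001; θ_2 = -89.9943° (elbow-down)
β = atan2(10.6071,-2.1214) = 101.3101°; ψ = atan2(-6.0000,9.0006) = -33.6883°
θ_1 = β − ψ = 134.9984°
θ_3 = φ − θ_1 − θ_2 = 119.9959° (wrapped to (-180°,180°])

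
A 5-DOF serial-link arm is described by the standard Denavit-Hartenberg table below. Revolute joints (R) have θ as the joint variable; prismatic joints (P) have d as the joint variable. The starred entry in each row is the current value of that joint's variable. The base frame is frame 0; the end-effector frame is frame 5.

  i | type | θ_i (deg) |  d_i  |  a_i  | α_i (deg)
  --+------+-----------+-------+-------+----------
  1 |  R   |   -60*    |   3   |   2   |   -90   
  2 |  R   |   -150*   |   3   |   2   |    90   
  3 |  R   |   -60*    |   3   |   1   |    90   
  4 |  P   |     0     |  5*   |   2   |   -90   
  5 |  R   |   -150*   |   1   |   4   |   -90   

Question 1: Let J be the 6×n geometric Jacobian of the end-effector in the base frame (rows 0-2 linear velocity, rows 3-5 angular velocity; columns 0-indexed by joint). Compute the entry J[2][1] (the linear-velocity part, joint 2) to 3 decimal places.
axis z_1 = (0.8660,0.5000,0.0000); lever o_n−o_1 = (0.7745,-1.5377,-5.6112)
cross product → J_v[:, 1] = (-2.8056,4.8595,-1.7189)
J_ω[:, 1] = z_1
entry J[2][1] = -1.7189

-1.719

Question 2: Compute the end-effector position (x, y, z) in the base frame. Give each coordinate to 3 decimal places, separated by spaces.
1.775 -3.270 -2.611

after link 1: o_1 = (1.0000, -1.7321, 3.0000)
after link 2: o_2 = (2.7321, 1.2679, 4.0000)
after link 3: o_3 = (1.0155, 2.5090, 1.6519)
after link 4: o_4 = (-1.2075, -2.1046, -0.0131)
after link 5: o_5 = (1.7745, -3.2697, -2.6112)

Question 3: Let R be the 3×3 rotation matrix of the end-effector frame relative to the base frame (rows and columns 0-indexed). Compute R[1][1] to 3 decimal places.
-0.433

End-effector y-axis (col 1 of R) = (0.2500,-0.4330,0.8660)
R[1][1] = -0.4330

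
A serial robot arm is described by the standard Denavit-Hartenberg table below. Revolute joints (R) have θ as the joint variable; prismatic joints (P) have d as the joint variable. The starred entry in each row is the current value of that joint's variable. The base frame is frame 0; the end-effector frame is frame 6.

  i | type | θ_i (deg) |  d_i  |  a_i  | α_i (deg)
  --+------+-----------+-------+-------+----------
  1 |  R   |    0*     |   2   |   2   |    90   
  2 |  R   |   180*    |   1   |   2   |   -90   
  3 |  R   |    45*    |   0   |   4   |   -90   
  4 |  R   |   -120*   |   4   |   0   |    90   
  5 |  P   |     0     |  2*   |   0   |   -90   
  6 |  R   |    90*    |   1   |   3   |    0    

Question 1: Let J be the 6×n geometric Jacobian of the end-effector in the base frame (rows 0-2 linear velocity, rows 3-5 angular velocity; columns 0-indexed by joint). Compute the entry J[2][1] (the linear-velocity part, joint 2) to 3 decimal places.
-1.905

axis z_1 = (0.0000,-1.0000,0.0000); lever o_n−o_1 = (-1.9053,5.9763,-0.5000)
cross product → J_v[:, 1] = (0.5000,-0.0000,-1.9053)
J_ω[:, 1] = z_1
entry J[2][1] = -1.9053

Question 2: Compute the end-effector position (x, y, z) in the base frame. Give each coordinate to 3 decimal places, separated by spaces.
0.095 5.976 1.500

after link 1: o_1 = (2.0000, 0.0000, 2.0000)
after link 2: o_2 = (0.0000, -1.0000, 2.0000)
after link 3: o_3 = (-2.8284, 1.8284, 2.0000)
after link 4: o_4 = (-0.0000, 4.6569, 2.0000)
after link 5: o_5 = (1.2247, 3.4321, 3.0000)
after link 6: o_6 = (0.0947, 5.9763, 1.5000)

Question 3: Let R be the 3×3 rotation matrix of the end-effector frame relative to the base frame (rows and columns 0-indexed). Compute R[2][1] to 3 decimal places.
End-effector y-axis (col 1 of R) = (-0.3536,0.3536,0.8660)
R[2][1] = 0.8660

0.866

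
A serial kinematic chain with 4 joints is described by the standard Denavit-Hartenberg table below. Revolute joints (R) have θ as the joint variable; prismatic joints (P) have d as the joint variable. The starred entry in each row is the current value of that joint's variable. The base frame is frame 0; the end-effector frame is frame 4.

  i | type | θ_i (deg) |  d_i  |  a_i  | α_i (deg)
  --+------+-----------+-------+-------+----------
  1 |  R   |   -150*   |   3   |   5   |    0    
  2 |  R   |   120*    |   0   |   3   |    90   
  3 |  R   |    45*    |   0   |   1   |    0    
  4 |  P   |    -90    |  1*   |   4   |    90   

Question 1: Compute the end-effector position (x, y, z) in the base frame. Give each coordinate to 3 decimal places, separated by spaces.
after link 1: o_1 = (-4.3301, -2.5000, 3.0000)
after link 2: o_2 = (-1.7321, -4.0000, 3.0000)
after link 3: o_3 = (-1.1197, -4.3536, 3.7071)
after link 4: o_4 = (0.8298, -6.6338, 0.8787)

0.830 -6.634 0.879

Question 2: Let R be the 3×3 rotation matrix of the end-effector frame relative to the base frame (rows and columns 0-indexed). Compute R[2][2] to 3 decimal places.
-0.707

End-effector z-axis (col 2 of R) = (-0.6124,0.3536,-0.7071)
R[2][2] = -0.7071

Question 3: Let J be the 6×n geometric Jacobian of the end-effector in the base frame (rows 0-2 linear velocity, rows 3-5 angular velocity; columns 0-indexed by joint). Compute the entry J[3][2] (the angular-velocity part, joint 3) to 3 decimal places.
axis z_2 = (-0.5000,-0.8660,0.0000); lever o_n−o_2 = (2.5619,-2.6338,-2.1213)
cross product → J_v[:, 2] = (1.8371,-1.0607,3.5355)
J_ω[:, 2] = z_2
entry J[3][2] = -0.5000

-0.500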